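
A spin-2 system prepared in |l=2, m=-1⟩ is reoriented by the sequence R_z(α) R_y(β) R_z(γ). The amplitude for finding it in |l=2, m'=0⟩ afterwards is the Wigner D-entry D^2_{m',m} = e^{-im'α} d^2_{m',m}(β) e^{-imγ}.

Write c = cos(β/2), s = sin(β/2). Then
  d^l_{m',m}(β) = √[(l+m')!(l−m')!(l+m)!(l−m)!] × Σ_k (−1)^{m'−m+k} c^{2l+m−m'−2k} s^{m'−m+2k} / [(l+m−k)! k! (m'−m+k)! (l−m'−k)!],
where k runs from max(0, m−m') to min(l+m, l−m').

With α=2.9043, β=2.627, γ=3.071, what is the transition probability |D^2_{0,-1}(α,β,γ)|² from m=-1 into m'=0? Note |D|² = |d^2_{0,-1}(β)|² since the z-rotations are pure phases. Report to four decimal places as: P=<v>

First d^2_{0,-1}(β=2.627), then the phase factors e^{-i(0)α} and e^{-i(-1)γ}:
With c≡cos(β/2)=0.254467 and s≡sin(β/2)=0.967082, N=[2·2·1·6]^{1/2}=4.898979
k∈{0,1} keeps every argument non-negative
  k=0: (−1)^1·4.8990/(2)·0.2545^3·0.9671^1 = -0.039033
  k=1: (−1)^2·4.8990/(2)·0.2545^1·0.9671^3 = +0.563762
d^2_{0,-1}(2.627) = -0.039033 +0.563762 = +0.524729
|D^2_{0,-1}|² = |d^2_{0,-1}(β)|² = (+0.524729)² = 0.275341 (the z-rotation phases have unit modulus)

P=0.2753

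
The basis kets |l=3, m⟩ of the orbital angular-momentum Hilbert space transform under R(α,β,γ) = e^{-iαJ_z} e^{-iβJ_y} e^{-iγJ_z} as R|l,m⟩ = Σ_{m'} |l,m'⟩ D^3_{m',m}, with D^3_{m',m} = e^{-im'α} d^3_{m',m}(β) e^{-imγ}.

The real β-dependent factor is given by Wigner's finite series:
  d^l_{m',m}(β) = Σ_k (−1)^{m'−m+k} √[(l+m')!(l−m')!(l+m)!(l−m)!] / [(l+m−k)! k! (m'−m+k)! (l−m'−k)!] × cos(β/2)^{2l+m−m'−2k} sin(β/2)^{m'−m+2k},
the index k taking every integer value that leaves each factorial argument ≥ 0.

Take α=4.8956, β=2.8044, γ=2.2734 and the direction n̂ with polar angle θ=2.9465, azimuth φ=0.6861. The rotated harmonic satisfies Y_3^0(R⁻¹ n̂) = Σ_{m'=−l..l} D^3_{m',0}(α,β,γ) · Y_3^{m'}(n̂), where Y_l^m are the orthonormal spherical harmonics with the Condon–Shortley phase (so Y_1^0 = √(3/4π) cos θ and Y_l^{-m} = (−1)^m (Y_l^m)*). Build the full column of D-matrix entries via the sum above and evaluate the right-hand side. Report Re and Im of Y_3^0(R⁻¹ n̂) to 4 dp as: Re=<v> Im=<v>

Re=0.3353 Im=0.0000

Need the full column D^3_{m',0} for m'=−3..3 at α=4.8956, β=2.8044, γ=2.2734.
cos(β/2)=0.167799, sin(β/2)=0.985821
d^3_{-3,0}: single k=3 term ⇒ +0.020243;  D = -0.010574+0.017262i
d^3_{-2,0}: k∈[2..3] ⇒ +0.004220 -0.145657 = -0.141437;  D = +0.132048+0.050674i
d^3_{-1,0}: k∈[1..3] ⇒ +0.000454 -0.047041 +0.541216 = +0.494629;  D = +0.090115-0.486351i
d^3_{0,0}: k∈[0..3] ⇒ +0.000022 -0.006934 +0.239339 -0.917887 = -0.685460;  D = -0.685460+0.000000i
d^3_{1,0}: k∈[0..2] ⇒ -0.000454 +0.047041 -0.541216 = -0.494629;  D = -0.090115-0.486351i
d^3_{2,0}: k∈[0..1] ⇒ +0.004220 -0.145657 = -0.141437;  D = +0.132048-0.050674i
d^3_{3,0}: single k=0 term ⇒ -0.020243;  D = +0.010574+0.017262i
Y_3^{m'}(θ=2.9465,φ=0.6861) and Σ D·Y over m':
  (-0.0106+0.0173i)·(-0.0014-0.0027i)  (+0.1320+0.0507i)·(-0.0074+0.0369i)  (+0.0901-0.4864i)·(+0.1848-0.1513i)  (-0.6855+0.0000i)·(-0.6634+0.0000i)  (-0.0901-0.4864i)·(-0.1848-0.1513i)  (+0.1320-0.0507i)·(-0.0074-0.0369i)  (+0.0106+0.0173i)·(+0.0014-0.0027i)
Y_3^0(R⁻¹ n̂) = +0.335282+0.000000i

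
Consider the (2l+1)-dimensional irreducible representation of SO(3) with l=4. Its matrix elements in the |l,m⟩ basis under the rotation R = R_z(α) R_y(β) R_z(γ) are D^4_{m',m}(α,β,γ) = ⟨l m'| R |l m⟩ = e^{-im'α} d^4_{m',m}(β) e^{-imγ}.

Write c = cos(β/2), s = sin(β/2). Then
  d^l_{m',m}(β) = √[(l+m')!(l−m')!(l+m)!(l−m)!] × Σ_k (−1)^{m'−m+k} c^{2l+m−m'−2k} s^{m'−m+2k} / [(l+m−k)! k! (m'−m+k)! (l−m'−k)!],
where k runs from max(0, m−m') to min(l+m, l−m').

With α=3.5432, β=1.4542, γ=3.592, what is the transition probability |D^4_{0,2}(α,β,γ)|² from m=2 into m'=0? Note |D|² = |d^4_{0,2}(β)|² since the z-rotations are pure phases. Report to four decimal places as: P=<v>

P=0.1246

First d^4_{0,2}(β=1.4542), then the phase factors e^{-i(0)α} and e^{-i(2)γ}:
Half-angle: c=0.747105, s=0.664706. N=√(24·24·720·2)=910.735966
k∈{2,3,4} keeps every argument non-negative
  k=2: (−1)^0·910.7360/(96)·0.7471^6·0.6647^2 = +0.728905
  k=3: (−1)^1·910.7360/(36)·0.7471^4·0.6647^4 = -1.538633
  k=4: (−1)^2·910.7360/(96)·0.7471^2·0.6647^6 = +0.456732
d^4_{0,2}(1.4542) = +0.728905 -1.538633 +0.456732 = -0.352996
|D^4_{0,2}|² = |d^4_{0,2}(β)|² = (-0.352996)² = 0.124606 (the z-rotation phases have unit modulus)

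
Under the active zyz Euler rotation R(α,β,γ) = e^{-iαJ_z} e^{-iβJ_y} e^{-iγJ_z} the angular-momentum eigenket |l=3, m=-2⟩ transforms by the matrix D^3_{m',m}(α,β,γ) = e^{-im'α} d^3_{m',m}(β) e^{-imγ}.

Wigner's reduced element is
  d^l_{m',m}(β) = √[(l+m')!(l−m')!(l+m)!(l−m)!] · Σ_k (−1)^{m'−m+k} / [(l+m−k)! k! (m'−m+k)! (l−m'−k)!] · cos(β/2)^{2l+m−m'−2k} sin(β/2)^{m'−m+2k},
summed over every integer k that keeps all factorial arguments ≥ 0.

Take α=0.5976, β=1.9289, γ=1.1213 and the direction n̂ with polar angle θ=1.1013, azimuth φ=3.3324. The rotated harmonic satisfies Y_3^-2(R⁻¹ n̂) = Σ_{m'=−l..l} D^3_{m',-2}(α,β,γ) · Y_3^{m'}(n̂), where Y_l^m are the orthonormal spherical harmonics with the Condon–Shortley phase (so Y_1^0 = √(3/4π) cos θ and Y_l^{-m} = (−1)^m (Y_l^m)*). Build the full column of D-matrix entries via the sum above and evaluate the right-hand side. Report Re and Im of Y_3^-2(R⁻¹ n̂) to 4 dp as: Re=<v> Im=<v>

Need the full column D^3_{m',-2} for m'=−3..3 at α=0.5976, β=1.9289, γ=1.1213.
cos(β/2)=0.569869, sin(β/2)=0.821736
d^3_{-3,-2}: single k=1 term ⇒ +0.120971;  D = -0.075782-0.094293i
d^3_{-2,-2}: k∈[0..1] ⇒ +0.034249 -0.356069 = -0.321820;  D = +0.307805+0.093938i
d^3_{-1,-2}: k∈[0..1] ⇒ -0.156173 +0.649458 = +0.493285;  D = -0.471050+0.146432i
d^3_{0,-2}: k∈[0..1] ⇒ +0.390054 -0.811034 = -0.420980;  D = +0.262017-0.329501i
d^3_{1,-2}: k∈[0..1] ⇒ -0.649458 +0.675205 = +0.025747;  D = -0.001909+0.025676i
d^3_{2,-2}: k∈[0..1] ⇒ +0.740369 -0.307888 = +0.432481;  D = +0.216165+0.374584i
d^3_{3,-2}: single k=0 term ⇒ -0.523011;  D = -0.470990-0.227398i
Y_3^{m'}(θ=1.1013,φ=3.3324) and Σ D·Y over m':
  (-0.0758-0.0943i)·(-0.2487+0.1603i)  (+0.3078+0.0939i)·(+0.3413-0.1370i)  (-0.4710+0.1464i)·(-0.0066+0.0013i)  (+0.2620-0.3295i)·(-0.3337+0.0000i)  (-0.0019+0.0257i)·(+0.0066+0.0013i)  (+0.2162+0.3746i)·(+0.3413+0.1370i)  (-0.4710-0.2274i)·(+0.2487+0.1603i)
Y_3^-2(R⁻¹ n̂) = +0.009104+0.135145i

Re=0.0091 Im=0.1351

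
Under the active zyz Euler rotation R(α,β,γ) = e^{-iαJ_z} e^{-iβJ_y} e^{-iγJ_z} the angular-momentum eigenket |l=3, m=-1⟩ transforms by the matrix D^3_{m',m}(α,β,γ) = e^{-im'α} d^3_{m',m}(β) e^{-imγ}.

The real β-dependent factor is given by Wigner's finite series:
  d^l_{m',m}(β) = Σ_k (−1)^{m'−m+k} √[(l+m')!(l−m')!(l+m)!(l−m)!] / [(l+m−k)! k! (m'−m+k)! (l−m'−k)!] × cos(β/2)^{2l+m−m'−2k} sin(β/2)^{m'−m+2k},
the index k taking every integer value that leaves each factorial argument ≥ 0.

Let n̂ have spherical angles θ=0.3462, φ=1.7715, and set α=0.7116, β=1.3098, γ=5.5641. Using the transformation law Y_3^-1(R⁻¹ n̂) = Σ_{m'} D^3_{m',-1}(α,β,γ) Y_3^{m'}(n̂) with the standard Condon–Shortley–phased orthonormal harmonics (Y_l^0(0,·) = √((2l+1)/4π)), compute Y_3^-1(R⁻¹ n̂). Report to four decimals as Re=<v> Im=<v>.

Need the full column D^3_{m',-1} for m'=−3..3 at α=0.7116, β=1.3098, γ=5.5641.
cos(β/2)=0.793109, sin(β/2)=0.609080
d^3_{-3,-1}: single k=2 term ⇒ +0.568493;  D = +0.087810+0.561671i
d^3_{-2,-1}: k∈[1..2] ⇒ +0.604419 -0.712937 = -0.108518;  D = -0.082711-0.070250i
d^3_{-1,-1}: k∈[0..2] ⇒ +0.248884 -1.174275 +0.519414 = -0.405976;  D = -0.405965+0.003039i
d^3_{0,-1}: k∈[0..2] ⇒ -0.662108 +1.171475 -0.230300 = +0.279067;  D = +0.209972-0.183820i
d^3_{1,-1}: k∈[0..2] ⇒ +0.880706 -0.692553 +0.051056 = +0.239209;  D = +0.033406-0.236865i
d^3_{2,-1}: k∈[0..1] ⇒ -0.712937 +0.210235 = -0.502703;  D = +0.271904+0.422821i
d^3_{3,-1}: single k=0 term ⇒ +0.335281;  D = -0.321500-0.095137i
Y_3^{m'}(θ=0.3462,φ=1.7715) and Σ D·Y over m':
  (+0.0878+0.5617i)·(+0.0092+0.0134i)  (-0.0827-0.0703i)·(-0.1019+0.0432i)  (-0.4060+0.0030i)·(-0.0749-0.3680i)  (+0.2100-0.1838i)·(+0.5000+0.0000i)  (+0.0334-0.2369i)·(+0.0749-0.3680i)  (+0.2719+0.4228i)·(-0.1019-0.0432i)  (-0.3215-0.0951i)·(-0.0092+0.0134i)
Y_3^-1(R⁻¹ n̂) = +0.051389-0.021108i

Re=0.0514 Im=-0.0211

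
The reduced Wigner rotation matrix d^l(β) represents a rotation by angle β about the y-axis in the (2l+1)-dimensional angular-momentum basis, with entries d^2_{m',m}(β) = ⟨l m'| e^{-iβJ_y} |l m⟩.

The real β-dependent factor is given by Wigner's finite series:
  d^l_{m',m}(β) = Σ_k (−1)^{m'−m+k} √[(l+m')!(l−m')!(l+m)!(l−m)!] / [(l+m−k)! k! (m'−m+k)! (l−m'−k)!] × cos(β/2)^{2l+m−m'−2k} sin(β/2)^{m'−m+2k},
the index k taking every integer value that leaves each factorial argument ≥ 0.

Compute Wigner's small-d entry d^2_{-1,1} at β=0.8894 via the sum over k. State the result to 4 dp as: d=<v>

d^2_{-1,1}(β=0.8894) via Wigner's sum:
c=cos(0.8894/2)=0.902740, s=sin(0.8894/2)=0.430187; N=√[1·6·6·1]=6.000000
Admissible k: 2..3 (factorial args all ≥0)
  k=2: (−1)^0·6.0000/(2)·0.9027^2·0.4302^2 = +0.452440
  k=3: (−1)^1·6.0000/(6)·0.9027^0·0.4302^4 = -0.034248
d^2_{-1,1}(0.8894) = +0.452440 -0.034248 = +0.418193

d=0.4182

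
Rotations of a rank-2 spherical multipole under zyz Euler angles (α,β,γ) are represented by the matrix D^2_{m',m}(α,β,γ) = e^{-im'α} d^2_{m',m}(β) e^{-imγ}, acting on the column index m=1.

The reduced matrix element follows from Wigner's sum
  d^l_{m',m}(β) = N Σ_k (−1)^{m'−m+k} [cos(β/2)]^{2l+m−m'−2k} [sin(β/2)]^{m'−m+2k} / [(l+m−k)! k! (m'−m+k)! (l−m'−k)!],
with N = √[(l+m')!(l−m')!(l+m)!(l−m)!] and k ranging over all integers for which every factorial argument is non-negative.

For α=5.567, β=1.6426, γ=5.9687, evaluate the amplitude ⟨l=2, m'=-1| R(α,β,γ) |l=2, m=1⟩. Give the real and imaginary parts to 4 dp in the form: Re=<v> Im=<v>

First d^2_{-1,1}(β=1.6426), then the phase factors e^{-i(-1)α} and e^{-i(1)γ}:
Half-angle: c=0.681270, s=0.732032. N=√(1·6·6·1)=6.000000
The bounds max(0,m−m')=2 and min(l+m,l−m')=3 give 2 terms
  k=2: (−1)^0·6.0000/(2)·0.6813^2·0.7320^2 = +0.746140
  k=3: (−1)^1·6.0000/(6)·0.6813^0·0.7320^4 = -0.287158
d^2_{-1,1}(1.6426) = +0.746140 -0.287158 = +0.458982
Attach z-rotation phases: D = e^{-i(-1)(5.567)}·(+0.458982)·e^{-i(1)(5.9687)} = +0.422446-0.179454i

Re=0.4224 Im=-0.1795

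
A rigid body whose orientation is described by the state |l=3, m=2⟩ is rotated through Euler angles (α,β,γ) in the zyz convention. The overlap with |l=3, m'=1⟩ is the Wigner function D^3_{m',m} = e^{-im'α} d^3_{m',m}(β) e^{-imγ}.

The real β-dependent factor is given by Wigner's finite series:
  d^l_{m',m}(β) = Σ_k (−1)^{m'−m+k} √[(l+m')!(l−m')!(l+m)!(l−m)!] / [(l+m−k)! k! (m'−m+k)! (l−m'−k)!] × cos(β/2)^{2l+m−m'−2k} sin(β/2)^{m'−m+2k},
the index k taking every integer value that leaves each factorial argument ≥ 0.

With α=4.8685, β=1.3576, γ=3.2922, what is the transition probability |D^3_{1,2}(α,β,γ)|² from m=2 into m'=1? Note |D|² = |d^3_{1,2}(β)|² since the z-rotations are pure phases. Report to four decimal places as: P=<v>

P=0.0292

D^3_{1,2}(4.8685,1.3576,3.2922) = e^{-i·1·4.8685}·d^3_{1,2}(1.3576)·e^{-i·2·3.2922}. Compute d first:
c=cos(1.3576/2)=0.778327, s=sin(1.3576/2)=0.627859; N=√[24·2·120·1]=75.894664
The bounds max(0,m−m')=1 and min(l+m,l−m')=2 give 2 terms
  k=1: (−1)^0·75.8947/(24)·0.7783^5·0.6279^1 = +0.567116
  k=2: (−1)^1·75.8947/(12)·0.7783^3·0.6279^3 = -0.738080
d^3_{1,2}(1.3576) = +0.567116 -0.738080 = -0.170963
|D^3_{1,2}|² = |d^3_{1,2}(β)|² = (-0.170963)² = 0.029228 (the z-rotation phases have unit modulus)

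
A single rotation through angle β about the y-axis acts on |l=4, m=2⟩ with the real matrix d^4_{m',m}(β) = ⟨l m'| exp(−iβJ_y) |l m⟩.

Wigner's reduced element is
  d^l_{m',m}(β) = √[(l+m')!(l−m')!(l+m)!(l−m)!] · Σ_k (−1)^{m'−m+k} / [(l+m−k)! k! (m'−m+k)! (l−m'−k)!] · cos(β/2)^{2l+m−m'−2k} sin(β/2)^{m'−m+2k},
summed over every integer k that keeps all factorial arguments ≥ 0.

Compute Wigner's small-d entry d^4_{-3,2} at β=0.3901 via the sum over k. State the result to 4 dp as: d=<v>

d^4_{-3,2}(β=0.3901) via Wigner's sum:
c=cos(0.3901/2)=0.981038, s=sin(0.3901/2)=0.193816; N=√[1·5040·720·2]=2693.993318
k: max(0,(2)−(-3))=5 … min(4+(2),4−(-3))=6
  k=5: (−1)^0·2693.9933/(240)·0.9810^3·0.1938^5 = +0.002899
  k=6: (−1)^1·2693.9933/(720)·0.9810^1·0.1938^7 = -0.000038
d^4_{-3,2}(0.3901) = +0.002899 -0.000038 = +0.002861

d=0.0029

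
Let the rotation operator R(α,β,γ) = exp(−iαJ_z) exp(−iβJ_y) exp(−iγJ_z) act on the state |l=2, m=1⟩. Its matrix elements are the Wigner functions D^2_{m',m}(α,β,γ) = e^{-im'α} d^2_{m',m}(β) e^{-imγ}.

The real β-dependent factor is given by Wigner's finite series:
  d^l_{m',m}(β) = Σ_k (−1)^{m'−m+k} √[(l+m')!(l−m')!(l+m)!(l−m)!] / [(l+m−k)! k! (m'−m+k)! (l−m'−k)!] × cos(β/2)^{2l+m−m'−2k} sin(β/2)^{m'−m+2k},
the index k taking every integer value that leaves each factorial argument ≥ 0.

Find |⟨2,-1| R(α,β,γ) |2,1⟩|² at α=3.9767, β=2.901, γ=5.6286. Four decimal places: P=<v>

First d^2_{-1,1}(β=2.901), then the phase factors e^{-i(-1)α} and e^{-i(1)γ}:
Half-angle: c=0.120006, s=0.992773. N=√(1·6·6·1)=6.000000
k: max(0,(1)−(-1))=2 … min(2+(1),2−(-1))=3
  k=2: (−1)^0·6.0000/(2)·0.1200^2·0.9928^2 = +0.042582
  k=3: (−1)^1·6.0000/(6)·0.1200^0·0.9928^4 = -0.971404
d^2_{-1,1}(2.901) = +0.042582 -0.971404 = -0.928822
|D^2_{-1,1}|² = |d^2_{-1,1}(β)|² = (-0.928822)² = 0.862710 (the z-rotation phases have unit modulus)

P=0.8627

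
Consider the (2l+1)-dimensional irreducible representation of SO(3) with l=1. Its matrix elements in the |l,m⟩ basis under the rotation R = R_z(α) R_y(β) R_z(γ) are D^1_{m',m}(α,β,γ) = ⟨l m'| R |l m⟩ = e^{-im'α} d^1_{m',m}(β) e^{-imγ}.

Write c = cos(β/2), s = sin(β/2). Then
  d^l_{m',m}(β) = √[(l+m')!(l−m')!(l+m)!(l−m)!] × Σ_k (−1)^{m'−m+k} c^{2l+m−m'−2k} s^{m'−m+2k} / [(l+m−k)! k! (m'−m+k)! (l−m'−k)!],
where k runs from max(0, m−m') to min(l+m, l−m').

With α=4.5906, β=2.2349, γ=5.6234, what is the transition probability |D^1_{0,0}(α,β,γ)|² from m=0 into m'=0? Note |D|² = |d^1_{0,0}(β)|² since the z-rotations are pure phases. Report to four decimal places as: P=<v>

D^1_{0,0}(4.5906,2.2349,5.6234) = e^{-i·0·4.5906}·d^1_{0,0}(2.2349)·e^{-i·0·5.6234}. Compute d first:
Half-angle: c=0.437976, s=0.898987. N=√(1·1·1·1)=1.000000
k∈{0,1} keeps every argument non-negative
  k=0: (−1)^0·1.0000/(1)·0.4380^2·0.8990^0 = +0.191823
  k=1: (−1)^1·1.0000/(1)·0.4380^0·0.8990^2 = -0.808177
d^1_{0,0}(2.2349) = +0.191823 -0.808177 = -0.616354
|D^1_{0,0}|² = |d^1_{0,0}(β)|² = (-0.616354)² = 0.379892 (the z-rotation phases have unit modulus)

P=0.3799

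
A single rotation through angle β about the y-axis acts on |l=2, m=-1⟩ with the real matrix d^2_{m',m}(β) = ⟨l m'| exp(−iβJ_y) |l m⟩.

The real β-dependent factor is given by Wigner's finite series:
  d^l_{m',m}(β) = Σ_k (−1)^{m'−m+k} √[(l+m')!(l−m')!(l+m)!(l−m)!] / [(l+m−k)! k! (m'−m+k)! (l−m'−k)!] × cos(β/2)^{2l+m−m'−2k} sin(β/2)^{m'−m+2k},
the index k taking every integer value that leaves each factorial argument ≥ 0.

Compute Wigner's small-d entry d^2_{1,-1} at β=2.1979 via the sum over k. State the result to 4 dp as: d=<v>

d=-0.1377

d^2_{1,-1}(β=2.1979) via Wigner's sum:
With c≡cos(β/2)=0.454532 and s≡sin(β/2)=0.890731, N=[6·1·1·6]^{1/2}=6.000000
Admissible k: 0..1 (factorial args all ≥0)
  k=0: (−1)^2·6.0000/(2)·0.4545^2·0.8907^2 = +0.491748
  k=1: (−1)^3·6.0000/(6)·0.4545^0·0.8907^4 = -0.629485
d^2_{1,-1}(2.1979) = +0.491748 -0.629485 = -0.137738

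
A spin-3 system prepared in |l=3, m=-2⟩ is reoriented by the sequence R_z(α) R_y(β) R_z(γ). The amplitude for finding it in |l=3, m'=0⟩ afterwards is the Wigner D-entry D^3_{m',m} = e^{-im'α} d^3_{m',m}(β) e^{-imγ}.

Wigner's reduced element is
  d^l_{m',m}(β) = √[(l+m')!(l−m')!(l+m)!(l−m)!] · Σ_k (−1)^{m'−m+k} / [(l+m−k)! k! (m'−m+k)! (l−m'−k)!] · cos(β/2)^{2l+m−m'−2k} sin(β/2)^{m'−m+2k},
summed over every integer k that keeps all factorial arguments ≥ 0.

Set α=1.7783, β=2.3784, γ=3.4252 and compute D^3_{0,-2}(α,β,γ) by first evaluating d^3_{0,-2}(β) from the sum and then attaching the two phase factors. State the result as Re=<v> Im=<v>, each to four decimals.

Re=-0.3987 Im=-0.2540

First d^3_{0,-2}(β=2.3784), then the phase factors e^{-i(0)α} and e^{-i(-2)γ}:
Half-angle: c=0.372402, s=0.928071. N=√(6·6·1·120)=65.726707
k: max(0,(-2)−(0))=0 … min(3+(-2),3−(0))=1
  k=0: (−1)^2·65.7267/(12)·0.3724^4·0.9281^2 = +0.090735
  k=1: (−1)^3·65.7267/(12)·0.3724^2·0.9281^4 = -0.563522
d^3_{0,-2}(2.3784) = +0.090735 -0.563522 = -0.472788
Phases: e^{-i·(0)·1.7783}=+1.000000+0.000000i, e^{-i·(-2)·3.4252}=+0.843401+0.537285i ⇒ D=-0.398749-0.254022i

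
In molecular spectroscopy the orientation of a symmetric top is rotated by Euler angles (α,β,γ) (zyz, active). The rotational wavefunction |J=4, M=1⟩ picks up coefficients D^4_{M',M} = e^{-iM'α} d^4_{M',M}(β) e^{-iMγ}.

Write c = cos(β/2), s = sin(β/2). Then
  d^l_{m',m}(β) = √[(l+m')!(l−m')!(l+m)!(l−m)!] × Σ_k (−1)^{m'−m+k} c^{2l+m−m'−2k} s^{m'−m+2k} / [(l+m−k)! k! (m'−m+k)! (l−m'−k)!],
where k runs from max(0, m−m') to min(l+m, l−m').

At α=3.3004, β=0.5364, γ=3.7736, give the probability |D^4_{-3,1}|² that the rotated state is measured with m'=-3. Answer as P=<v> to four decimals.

P=0.0029

D^4_{-3,1}(3.3004,0.5364,3.7736) = e^{-i·-3·3.3004}·d^4_{-3,1}(0.5364)·e^{-i·1·3.7736}. Compute d first:
c=cos(0.5364/2)=0.964249, s=sin(0.5364/2)=0.264996; N=√[1·5040·120·6]=1904.940944
Admissible k: 4..5 (factorial args all ≥0)
  k=4: (−1)^0·1904.9409/(144)·0.9642^4·0.2650^4 = +0.056394
  k=5: (−1)^1·1904.9409/(240)·0.9642^2·0.2650^6 = -0.002556
d^4_{-3,1}(0.5364) = +0.056394 -0.002556 = +0.053839
|D^4_{-3,1}|² = |d^4_{-3,1}(β)|² = (+0.053839)² = 0.002899 (the z-rotation phases have unit modulus)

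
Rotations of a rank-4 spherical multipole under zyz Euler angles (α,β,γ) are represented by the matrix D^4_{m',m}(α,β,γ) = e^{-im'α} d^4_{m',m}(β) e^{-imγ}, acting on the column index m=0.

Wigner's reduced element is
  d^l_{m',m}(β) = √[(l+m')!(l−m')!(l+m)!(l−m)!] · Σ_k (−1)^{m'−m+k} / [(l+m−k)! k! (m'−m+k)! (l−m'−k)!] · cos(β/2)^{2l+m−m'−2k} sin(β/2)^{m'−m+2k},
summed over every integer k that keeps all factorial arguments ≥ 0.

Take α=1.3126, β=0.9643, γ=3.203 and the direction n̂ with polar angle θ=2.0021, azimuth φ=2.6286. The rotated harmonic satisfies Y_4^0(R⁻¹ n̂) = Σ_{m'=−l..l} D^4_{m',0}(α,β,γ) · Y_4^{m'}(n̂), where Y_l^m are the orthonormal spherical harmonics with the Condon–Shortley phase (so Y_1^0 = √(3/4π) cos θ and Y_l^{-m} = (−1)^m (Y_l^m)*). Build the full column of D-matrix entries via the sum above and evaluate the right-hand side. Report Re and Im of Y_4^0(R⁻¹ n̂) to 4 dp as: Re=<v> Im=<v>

Re=0.3094 Im=0.0000

Need the full column D^4_{m',0} for m'=−4..4 at α=1.3126, β=0.9643, γ=3.203.
cos(β/2)=0.886000, sin(β/2)=0.463685
d^4_{-4,0}: single k=4 term ⇒ +0.238329;  D = +0.122127-0.204660i
d^4_{-3,0}: k∈[3..4] ⇒ +0.644024 -0.176393 = +0.467631;  D = -0.327072-0.334220i
d^4_{-2,0}: k∈[2..4] ⇒ +0.986666 -0.720639 +0.074016 = +0.340043;  D = -0.295704+0.167895i
d^4_{-1,0}: k∈[1..4] ⇒ +0.888739 -1.460510 +0.400022 -0.018260 = -0.190010;  D = -0.048516-0.183711i
d^4_{0,0}: k∈[0..4] ⇒ +0.379726 -1.664059 +1.025487 -0.124832 +0.002137 = -0.381542;  D = -0.381542+0.000000i
d^4_{1,0}: k∈[0..3] ⇒ -0.888739 +1.460510 -0.400022 +0.018260 = +0.190010;  D = +0.048516-0.183711i
d^4_{2,0}: k∈[0..2] ⇒ +0.986666 -0.720639 +0.074016 = +0.340043;  D = -0.295704-0.167895i
d^4_{3,0}: k∈[0..1] ⇒ -0.644024 +0.176393 = -0.467631;  D = +0.327072-0.334220i
d^4_{4,0}: single k=0 term ⇒ +0.238329;  D = +0.122127+0.204660i
Y_4^{m'}(θ=2.0021,φ=2.6286) and Σ D·Y over m':
  (+0.1221-0.2047i)·(-0.1395+0.2671i)  (-0.3271-0.3342i)·(+0.0125+0.3921i)  (-0.2957+0.1679i)·(+0.0320+0.0527i)  (-0.0485-0.1837i)·(-0.2781-0.1567i)  (-0.3815+0.0000i)·(-0.1242+0.0000i)  (+0.0485-0.1837i)·(+0.2781-0.1567i)  (-0.2957-0.1679i)·(+0.0320-0.0527i)  (+0.3271-0.3342i)·(-0.0125+0.3921i)  (+0.1221+0.2047i)·(-0.1395-0.2671i)
Y_4^0(R⁻¹ n̂) = +0.309396-0.000000i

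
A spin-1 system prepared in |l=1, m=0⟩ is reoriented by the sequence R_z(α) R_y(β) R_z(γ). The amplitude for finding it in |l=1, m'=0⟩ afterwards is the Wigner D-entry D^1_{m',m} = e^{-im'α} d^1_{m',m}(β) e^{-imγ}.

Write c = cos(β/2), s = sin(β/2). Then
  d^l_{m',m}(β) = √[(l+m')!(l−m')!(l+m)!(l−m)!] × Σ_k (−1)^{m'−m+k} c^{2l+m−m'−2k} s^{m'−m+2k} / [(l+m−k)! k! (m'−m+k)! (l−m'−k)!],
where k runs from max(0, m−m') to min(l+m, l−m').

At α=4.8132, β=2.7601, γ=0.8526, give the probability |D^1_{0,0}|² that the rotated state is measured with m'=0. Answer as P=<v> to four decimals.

P=0.8614

Split into d^1_{0,0}(β=2.7601) × two z-phases.
c=cos(2.7601/2)=0.189592, s=sin(2.7601/2)=0.981863; N=√[1·1·1·1]=1.000000
k: max(0,(0)−(0))=0 … min(1+(0),1−(0))=1
  k=0: (−1)^0·1.0000/(1)·0.1896^2·0.9819^0 = +0.035945
  k=1: (−1)^1·1.0000/(1)·0.1896^0·0.9819^2 = -0.964055
d^1_{0,0}(2.7601) = +0.035945 -0.964055 = -0.928110
|D^1_{0,0}|² = |d^1_{0,0}(β)|² = (-0.928110)² = 0.861388 (the z-rotation phases have unit modulus)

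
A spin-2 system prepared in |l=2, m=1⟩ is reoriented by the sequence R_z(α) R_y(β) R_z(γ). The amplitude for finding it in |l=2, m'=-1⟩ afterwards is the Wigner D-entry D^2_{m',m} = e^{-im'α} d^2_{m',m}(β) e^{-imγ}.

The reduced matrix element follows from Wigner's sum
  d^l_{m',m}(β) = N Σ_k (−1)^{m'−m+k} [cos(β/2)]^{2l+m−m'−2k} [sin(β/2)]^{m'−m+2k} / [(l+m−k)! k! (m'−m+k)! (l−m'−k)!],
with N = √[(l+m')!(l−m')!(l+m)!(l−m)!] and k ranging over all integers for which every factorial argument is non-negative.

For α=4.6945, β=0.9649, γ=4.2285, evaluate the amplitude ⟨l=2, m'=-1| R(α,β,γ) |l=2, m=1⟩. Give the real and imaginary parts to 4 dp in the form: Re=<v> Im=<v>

D^2_{-1,1}(4.6945,0.9649,4.2285) = e^{-i·-1·4.6945}·d^2_{-1,1}(0.9649)·e^{-i·1·4.2285}. Compute d first:
With c≡cos(β/2)=0.885861 and s≡sin(β/2)=0.463951, N=[1·6·6·1]^{1/2}=6.000000
The bounds max(0,m−m')=2 and min(l+m,l−m')=3 give 2 terms
  k=2: (−1)^0·6.0000/(2)·0.8859^2·0.4640^2 = +0.506753
  k=3: (−1)^1·6.0000/(6)·0.8859^0·0.4640^4 = -0.046333
d^2_{-1,1}(0.9649) = +0.506753 -0.046333 = +0.460420
Attach z-rotation phases: D = e^{-i(-1)(4.6945)}·(+0.460420)·e^{-i(1)(4.2285)} = +0.411327+0.206874i

Re=0.4113 Im=0.2069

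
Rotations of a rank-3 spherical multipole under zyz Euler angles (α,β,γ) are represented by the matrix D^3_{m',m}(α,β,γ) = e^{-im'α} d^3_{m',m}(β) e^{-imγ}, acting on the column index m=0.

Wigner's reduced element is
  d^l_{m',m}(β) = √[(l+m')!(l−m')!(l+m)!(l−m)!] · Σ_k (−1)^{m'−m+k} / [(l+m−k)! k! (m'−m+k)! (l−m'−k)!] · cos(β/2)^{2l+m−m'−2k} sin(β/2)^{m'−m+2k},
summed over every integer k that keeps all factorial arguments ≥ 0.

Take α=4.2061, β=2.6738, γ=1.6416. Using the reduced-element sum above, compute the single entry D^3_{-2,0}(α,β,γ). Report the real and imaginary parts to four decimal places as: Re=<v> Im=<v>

Split into d^3_{-2,0}(β=2.6738) × two z-phases.
Half-angle: c=0.231770, s=0.972771. N=√(1·120·6·6)=65.726707
k∈{2,3} keeps every argument non-negative
  k=2: (−1)^0·65.7267/(12)·0.2318^4·0.9728^2 = +0.014956
  k=3: (−1)^1·65.7267/(12)·0.2318^2·0.9728^4 = -0.263460
d^3_{-2,0}(2.6738) = +0.014956 -0.263460 = -0.248505
Attach z-rotation phases: D = e^{-i(-2)(4.2061)}·(-0.248505)·e^{-i(0)(1.6416)} = +0.131627-0.210782i

Re=0.1316 Im=-0.2108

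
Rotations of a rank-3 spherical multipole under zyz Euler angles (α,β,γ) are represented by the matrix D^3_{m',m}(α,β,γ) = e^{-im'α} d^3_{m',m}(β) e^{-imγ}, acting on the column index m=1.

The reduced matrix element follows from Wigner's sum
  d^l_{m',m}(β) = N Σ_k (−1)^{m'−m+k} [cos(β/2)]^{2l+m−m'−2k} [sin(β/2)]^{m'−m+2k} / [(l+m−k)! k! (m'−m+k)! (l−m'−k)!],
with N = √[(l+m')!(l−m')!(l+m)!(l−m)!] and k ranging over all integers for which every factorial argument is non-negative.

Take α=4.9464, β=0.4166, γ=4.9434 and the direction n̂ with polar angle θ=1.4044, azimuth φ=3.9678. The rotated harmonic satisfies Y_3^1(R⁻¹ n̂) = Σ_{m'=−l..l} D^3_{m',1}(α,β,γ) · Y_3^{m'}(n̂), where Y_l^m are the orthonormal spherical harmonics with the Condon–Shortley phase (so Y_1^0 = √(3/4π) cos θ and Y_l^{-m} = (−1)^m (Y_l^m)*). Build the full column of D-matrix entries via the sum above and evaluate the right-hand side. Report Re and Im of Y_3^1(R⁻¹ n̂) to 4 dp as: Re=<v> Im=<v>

Re=0.0869 Im=0.0230

Need the full column D^3_{m',1} for m'=−3..3 at α=4.9464, β=0.4166, γ=4.9434.
cos(β/2)=0.978384, sin(β/2)=0.206797
d^3_{-3,1}: single k=4 term ⇒ +0.006780;  D = -0.006042-0.003077i
d^3_{-2,1}: k∈[3..4] ⇒ +0.052383 -0.001170 = +0.051213;  D = +0.012025-0.049781i
d^3_{-1,1}: k∈[2..4] ⇒ +0.235113 -0.014005 +0.000078 = +0.221186;  D = +0.221185+0.000664i
d^3_{0,1}: k∈[1..3] ⇒ +0.642216 -0.086074 +0.001282 = +0.557424;  D = +0.127629+0.542616i
d^3_{1,1}: k∈[0..2] ⇒ +0.877113 -0.313484 +0.010504 = +0.574133;  D = -0.513167+0.257466i
d^3_{2,1}: k∈[0..1] ⇒ -0.586260 +0.052383 = -0.533877;  D = +0.343538+0.408664i
d^3_{3,1}: single k=0 term ⇒ +0.151765;  D = +0.090359-0.121933i
Y_3^{m'}(θ=1.4044,φ=3.9678) and Σ D·Y over m':
  (-0.0060-0.0031i)·(+0.3154+0.2463i)  (+0.0120-0.0498i)·(-0.0134-0.1641i)  (+0.2212+0.0007i)·(+0.1864-0.2022i)  (+0.1276+0.5426i)·(-0.1769+0.0000i)  (-0.5132+0.2575i)·(-0.1864-0.2022i)  (+0.3435+0.4087i)·(-0.0134+0.1641i)  (+0.0904-0.1219i)·(-0.3154+0.2463i)
Y_3^1(R⁻¹ n̂) = +0.086859+0.023006i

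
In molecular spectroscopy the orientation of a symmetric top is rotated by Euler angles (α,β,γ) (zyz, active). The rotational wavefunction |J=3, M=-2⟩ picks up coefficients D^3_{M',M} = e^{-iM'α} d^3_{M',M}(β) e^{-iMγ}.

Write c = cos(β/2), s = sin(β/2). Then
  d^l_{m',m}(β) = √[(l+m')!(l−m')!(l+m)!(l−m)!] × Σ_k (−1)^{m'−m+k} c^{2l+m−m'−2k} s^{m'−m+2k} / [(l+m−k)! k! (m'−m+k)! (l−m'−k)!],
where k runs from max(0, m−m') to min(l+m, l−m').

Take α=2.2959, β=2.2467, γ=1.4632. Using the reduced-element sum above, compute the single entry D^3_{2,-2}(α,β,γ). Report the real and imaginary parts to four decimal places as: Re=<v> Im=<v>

Split into d^3_{2,-2}(β=2.2467) × two z-phases.
Half-angle: c=0.432665, s=0.901555. N=√(120·1·1·120)=120.000000
The bounds max(0,m−m')=0 and min(l+m,l−m')=1 give 2 terms
  k=0: (−1)^4·120.0000/(24)·0.4327^2·0.9016^4 = +0.618360
  k=1: (−1)^5·120.0000/(120)·0.4327^0·0.9016^6 = -0.536974
d^3_{2,-2}(2.2467) = +0.618360 -0.536974 = +0.081386
Phases: e^{-i·(2)·2.2959}=-0.120297+0.992738i, e^{-i·(-2)·1.4632}=-0.976935+0.213536i ⇒ D=-0.007688-0.081023i

Re=-0.0077 Im=-0.0810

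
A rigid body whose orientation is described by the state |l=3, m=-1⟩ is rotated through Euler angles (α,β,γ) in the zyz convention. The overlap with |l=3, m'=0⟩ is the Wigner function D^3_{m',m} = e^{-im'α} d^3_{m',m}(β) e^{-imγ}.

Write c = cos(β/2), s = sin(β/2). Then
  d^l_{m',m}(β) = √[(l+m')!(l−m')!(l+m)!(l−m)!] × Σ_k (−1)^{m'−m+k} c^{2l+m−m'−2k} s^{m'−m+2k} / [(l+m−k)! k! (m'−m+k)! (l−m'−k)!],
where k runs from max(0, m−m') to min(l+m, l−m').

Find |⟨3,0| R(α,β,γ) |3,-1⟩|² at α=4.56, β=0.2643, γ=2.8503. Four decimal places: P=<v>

P=0.1713

D^3_{0,-1}(4.56,0.2643,2.8503) = e^{-i·0·4.56}·d^3_{0,-1}(0.2643)·e^{-i·-1·2.8503}. Compute d first:
Half-angle: c=0.991281, s=0.131766. N=√(6·6·2·24)=41.569219
Admissible k: 0..2 (factorial args all ≥0)
  k=0: (−1)^1·41.5692/(12)·0.9913^5·0.1318^1 = -0.436895
  k=1: (−1)^2·41.5692/(4)·0.9913^3·0.1318^3 = +0.023158
  k=2: (−1)^3·41.5692/(12)·0.9913^1·0.1318^5 = -0.000136
d^3_{0,-1}(0.2643) = -0.436895 +0.023158 -0.000136 = -0.413873
|D^3_{0,-1}|² = |d^3_{0,-1}(β)|² = (-0.413873)² = 0.171290 (the z-rotation phases have unit modulus)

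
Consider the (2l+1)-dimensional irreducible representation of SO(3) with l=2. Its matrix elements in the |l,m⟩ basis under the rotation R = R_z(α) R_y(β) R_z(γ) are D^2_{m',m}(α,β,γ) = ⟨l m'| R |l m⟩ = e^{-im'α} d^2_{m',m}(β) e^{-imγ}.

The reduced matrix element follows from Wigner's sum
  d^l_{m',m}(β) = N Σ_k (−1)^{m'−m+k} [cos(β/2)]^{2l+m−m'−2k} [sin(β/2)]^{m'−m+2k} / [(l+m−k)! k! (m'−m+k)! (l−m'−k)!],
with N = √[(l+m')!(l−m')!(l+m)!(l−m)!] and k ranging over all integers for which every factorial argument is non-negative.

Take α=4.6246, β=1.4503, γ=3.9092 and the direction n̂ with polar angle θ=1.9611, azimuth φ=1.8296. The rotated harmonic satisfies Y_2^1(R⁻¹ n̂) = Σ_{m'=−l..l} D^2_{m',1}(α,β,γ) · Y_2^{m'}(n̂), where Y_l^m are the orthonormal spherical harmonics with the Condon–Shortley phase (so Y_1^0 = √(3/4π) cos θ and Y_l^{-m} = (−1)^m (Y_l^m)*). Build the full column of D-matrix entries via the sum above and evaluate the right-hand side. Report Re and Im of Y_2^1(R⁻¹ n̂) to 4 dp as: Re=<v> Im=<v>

Need the full column D^2_{m',1} for m'=−2..2 at α=4.6246, β=1.4503, γ=3.9092.
cos(β/2)=0.748400, sin(β/2)=0.663248
d^2_{-2,1}: single k=3 term ⇒ +0.436708;  D = +0.256440-0.353486i
d^2_{-1,1}: k∈[2..3] ⇒ +0.739163 -0.193510 = +0.545653;  D = +0.411876+0.357905i
d^2_{0,1}: k∈[1..2] ⇒ +0.681009 -0.534856 = +0.146153;  D = -0.105168+0.101491i
d^2_{1,1}: k∈[0..1] ⇒ +0.313715 -0.739163 = -0.425448;  D = +0.267459+0.330866i
d^2_{2,1}: single k=0 term ⇒ -0.556041;  D = -0.461409+0.310297i
Y_2^{m'}(θ=1.9611,φ=1.8296) and Σ D·Y over m':
  (+0.2564-0.3535i)·(-0.2871+0.1635i)  (+0.4119+0.3579i)·(+0.0696+0.2628i)  (-0.1052+0.1015i)·(-0.1784+0.0000i)  (+0.2675+0.3309i)·(-0.0696+0.2628i)  (-0.4614+0.3103i)·(-0.2871-0.1635i)
Y_2^1(R⁻¹ n̂) = +0.015167+0.292023i

Re=0.0152 Im=0.2920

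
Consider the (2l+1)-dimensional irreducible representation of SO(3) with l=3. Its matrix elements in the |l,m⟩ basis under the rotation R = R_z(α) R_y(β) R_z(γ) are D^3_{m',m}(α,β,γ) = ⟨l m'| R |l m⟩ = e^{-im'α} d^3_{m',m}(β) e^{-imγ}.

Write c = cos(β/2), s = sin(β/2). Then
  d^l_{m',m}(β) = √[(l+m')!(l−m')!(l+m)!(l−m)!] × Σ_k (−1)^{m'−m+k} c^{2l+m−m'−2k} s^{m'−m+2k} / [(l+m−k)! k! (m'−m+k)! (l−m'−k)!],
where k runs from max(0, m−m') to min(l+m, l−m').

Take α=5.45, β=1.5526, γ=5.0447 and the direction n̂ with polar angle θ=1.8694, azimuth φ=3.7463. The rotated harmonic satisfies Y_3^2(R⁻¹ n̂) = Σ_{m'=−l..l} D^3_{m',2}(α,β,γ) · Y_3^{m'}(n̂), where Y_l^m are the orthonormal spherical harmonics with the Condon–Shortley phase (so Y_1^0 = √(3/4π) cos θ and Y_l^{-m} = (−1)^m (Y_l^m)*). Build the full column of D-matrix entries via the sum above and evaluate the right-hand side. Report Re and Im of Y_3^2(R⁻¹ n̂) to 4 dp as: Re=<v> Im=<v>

Re=-0.1322 Im=0.0089

Need the full column D^3_{m',2} for m'=−3..3 at α=5.45, β=1.5526, γ=5.0447.
cos(β/2)=0.713511, sin(β/2)=0.700644
d^3_{-3,2}: single k=5 term ⇒ +0.295096;  D = +0.295021-0.006664i
d^3_{-2,2}: k∈[4..5] ⇒ +0.613425 -0.118300 = +0.495125;  D = +0.341172+0.358817i
d^3_{-1,2}: k∈[3..4] ⇒ +0.790177 -0.380968 = +0.409209;  D = -0.029841+0.408119i
d^3_{0,2}: k∈[2..3] ⇒ +0.696880 -0.671973 = +0.024907;  D = -0.019605+0.015362i
d^3_{1,2}: k∈[1..2] ⇒ +0.409732 -0.790177 = -0.380444;  D = +0.375052+0.063826i
d^3_{2,2}: k∈[0..1] ⇒ +0.131948 -0.636161 = -0.504213;  D = +0.271685+0.424757i
d^3_{3,2}: single k=0 term ⇒ -0.317377;  D = -0.082860+0.306370i
Y_3^{m'}(θ=1.8694,φ=3.7463) and Σ D·Y over m':
  (+0.2950-0.0067i)·(+0.0878+0.3535i)  (+0.3412+0.3588i)·(-0.0971+0.2569i)  (-0.0298+0.4081i)·(+0.1441-0.0996i)  (-0.0196+0.0154i)·(+0.2818+0.0000i)  (+0.3751+0.0638i)·(-0.1441-0.0996i)  (+0.2717+0.4248i)·(-0.0971-0.2569i)  (-0.0829+0.3064i)·(-0.0878+0.3535i)
Y_3^2(R⁻¹ n̂) = -0.132236+0.008866i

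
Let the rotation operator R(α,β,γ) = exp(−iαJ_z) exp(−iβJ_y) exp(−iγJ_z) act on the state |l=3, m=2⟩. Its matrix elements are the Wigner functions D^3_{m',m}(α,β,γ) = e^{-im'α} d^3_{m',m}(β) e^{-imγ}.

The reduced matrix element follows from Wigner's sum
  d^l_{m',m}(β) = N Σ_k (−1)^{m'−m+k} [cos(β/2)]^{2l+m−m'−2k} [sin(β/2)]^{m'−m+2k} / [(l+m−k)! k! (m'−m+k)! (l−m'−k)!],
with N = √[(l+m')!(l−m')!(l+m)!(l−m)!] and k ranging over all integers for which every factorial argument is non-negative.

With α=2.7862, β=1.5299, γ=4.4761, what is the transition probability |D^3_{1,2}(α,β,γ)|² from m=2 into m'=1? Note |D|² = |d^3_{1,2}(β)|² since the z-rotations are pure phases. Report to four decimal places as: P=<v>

P=0.1301

D^3_{1,2}(2.7862,1.5299,4.4761) = e^{-i·1·2.7862}·d^3_{1,2}(1.5299)·e^{-i·2·4.4761}. Compute d first:
Half-angle: c=0.721417, s=0.692501. N=√(24·2·120·1)=75.894664
k∈{1,2} keeps every argument non-negative
  k=1: (−1)^0·75.8947/(24)·0.7214^5·0.6925^1 = +0.427910
  k=2: (−1)^1·75.8947/(12)·0.7214^3·0.6925^3 = -0.788588
d^3_{1,2}(1.5299) = +0.427910 -0.788588 = -0.360678
|D^3_{1,2}|² = |d^3_{1,2}(β)|² = (-0.360678)² = 0.130089 (the z-rotation phases have unit modulus)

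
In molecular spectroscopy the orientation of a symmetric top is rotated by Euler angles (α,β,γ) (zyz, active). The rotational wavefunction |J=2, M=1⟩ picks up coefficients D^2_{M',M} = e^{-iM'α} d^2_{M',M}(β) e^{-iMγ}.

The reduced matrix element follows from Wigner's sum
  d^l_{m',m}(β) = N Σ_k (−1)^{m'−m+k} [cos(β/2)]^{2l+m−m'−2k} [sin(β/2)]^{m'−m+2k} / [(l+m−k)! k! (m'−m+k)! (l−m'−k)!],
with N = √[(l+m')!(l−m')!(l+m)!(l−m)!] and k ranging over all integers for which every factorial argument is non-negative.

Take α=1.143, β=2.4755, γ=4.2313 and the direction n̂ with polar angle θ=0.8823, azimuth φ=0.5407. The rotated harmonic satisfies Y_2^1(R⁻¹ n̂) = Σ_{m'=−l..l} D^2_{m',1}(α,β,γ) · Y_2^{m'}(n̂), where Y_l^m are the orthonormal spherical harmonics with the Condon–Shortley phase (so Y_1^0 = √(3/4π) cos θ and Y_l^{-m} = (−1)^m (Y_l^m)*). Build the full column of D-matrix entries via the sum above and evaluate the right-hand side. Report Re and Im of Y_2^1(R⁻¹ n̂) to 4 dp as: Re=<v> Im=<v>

Need the full column D^2_{m',1} for m'=−2..2 at α=1.143, β=2.4755, γ=4.2313.
cos(β/2)=0.326923, sin(β/2)=0.945051
d^2_{-2,1}: single k=3 term ⇒ +0.551876;  D = -0.201882-0.513625i
d^2_{-1,1}: k∈[2..3] ⇒ +0.286368 -0.797665 = -0.511298;  D = +0.510572+0.027236i
d^2_{0,1}: k∈[1..2] ⇒ +0.080885 -0.675907 = -0.595022;  D = +0.275343-0.527482i
d^2_{1,1}: k∈[0..1] ⇒ +0.011423 -0.286368 = -0.274944;  D = -0.168988-0.216881i
d^2_{2,1}: single k=0 term ⇒ -0.066042;  D = -0.064241+0.015321i
Y_2^{m'}(θ=0.8823,φ=0.5407) and Σ D·Y over m':
  (-0.2019-0.5136i)·(+0.1083-0.2033i)  (+0.5106+0.0272i)·(+0.3250-0.1951i)  (+0.2753-0.5275i)·(+0.0666+0.0000i)  (-0.1690-0.2169i)·(-0.3250-0.1951i)  (-0.0642+0.0153i)·(+0.1083+0.2033i)
Y_2^1(R⁻¹ n̂) = +0.065821-0.048409i

Re=0.0658 Im=-0.0484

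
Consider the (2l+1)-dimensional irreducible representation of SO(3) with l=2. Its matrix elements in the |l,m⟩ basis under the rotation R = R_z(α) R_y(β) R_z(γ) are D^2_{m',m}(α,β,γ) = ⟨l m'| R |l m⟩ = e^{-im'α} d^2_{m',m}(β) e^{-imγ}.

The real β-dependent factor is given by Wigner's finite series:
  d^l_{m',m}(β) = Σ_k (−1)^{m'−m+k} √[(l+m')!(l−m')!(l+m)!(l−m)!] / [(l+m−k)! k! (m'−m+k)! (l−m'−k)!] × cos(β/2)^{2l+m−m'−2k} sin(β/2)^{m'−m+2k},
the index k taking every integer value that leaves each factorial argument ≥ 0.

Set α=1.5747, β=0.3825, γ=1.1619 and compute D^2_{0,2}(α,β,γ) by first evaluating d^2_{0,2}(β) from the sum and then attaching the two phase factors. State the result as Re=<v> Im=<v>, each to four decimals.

Re=-0.0583 Im=-0.0622

D^2_{0,2}(1.5747,0.3825,1.1619) = e^{-i·0·1.5747}·d^2_{0,2}(0.3825)·e^{-i·2·1.1619}. Compute d first:
Half-angle: c=0.981767, s=0.190086. N=√(2·2·24·1)=9.797959
Admissible k: 2..2 (factorial args all ≥0)
  k=2: (−1)^0·9.7980/(4)·0.9818^2·0.1901^2 = +0.085309
d^2_{0,2}(0.3825) = +0.085309
Phases: e^{-i·(0)·1.5747}=+1.000000+0.000000i, e^{-i·(2)·1.1619}=-0.683833-0.729638i ⇒ D=-0.058337-0.062245i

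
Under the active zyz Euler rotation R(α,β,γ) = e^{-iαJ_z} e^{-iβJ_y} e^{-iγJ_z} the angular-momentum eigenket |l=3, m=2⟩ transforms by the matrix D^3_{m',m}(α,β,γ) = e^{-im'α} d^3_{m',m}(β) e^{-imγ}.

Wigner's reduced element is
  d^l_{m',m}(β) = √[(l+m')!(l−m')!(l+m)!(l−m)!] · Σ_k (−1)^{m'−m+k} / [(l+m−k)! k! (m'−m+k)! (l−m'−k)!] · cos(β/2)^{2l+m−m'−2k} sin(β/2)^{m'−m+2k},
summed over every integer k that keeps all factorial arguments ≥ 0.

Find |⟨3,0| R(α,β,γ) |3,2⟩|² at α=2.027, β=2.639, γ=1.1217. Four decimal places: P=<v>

First d^3_{0,2}(β=2.639), then the phase factors e^{-i(0)α} and e^{-i(2)γ}:
With c≡cos(β/2)=0.248660 and s≡sin(β/2)=0.968591, N=[6·6·120·1]^{1/2}=65.726707
k∈{2,3} keeps every argument non-negative
  k=2: (−1)^0·65.7267/(12)·0.2487^4·0.9686^2 = +0.019646
  k=3: (−1)^1·65.7267/(12)·0.2487^2·0.9686^4 = -0.298080
d^3_{0,2}(2.639) = +0.019646 -0.298080 = -0.278435
|D^3_{0,2}|² = |d^3_{0,2}(β)|² = (-0.278435)² = 0.077526 (the z-rotation phases have unit modulus)

P=0.0775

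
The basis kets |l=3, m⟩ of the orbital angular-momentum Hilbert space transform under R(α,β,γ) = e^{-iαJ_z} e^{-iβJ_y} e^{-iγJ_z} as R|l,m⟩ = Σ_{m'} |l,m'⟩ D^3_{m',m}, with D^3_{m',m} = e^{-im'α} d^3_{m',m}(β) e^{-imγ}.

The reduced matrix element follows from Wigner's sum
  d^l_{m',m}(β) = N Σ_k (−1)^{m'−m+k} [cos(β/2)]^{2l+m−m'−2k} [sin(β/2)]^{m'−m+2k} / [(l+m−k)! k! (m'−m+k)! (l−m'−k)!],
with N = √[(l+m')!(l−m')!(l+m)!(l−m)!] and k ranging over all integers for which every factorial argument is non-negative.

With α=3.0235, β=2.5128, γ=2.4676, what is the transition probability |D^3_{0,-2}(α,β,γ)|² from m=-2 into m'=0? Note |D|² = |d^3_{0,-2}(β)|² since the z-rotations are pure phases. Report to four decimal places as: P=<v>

D^3_{0,-2}(3.0235,2.5128,2.4676) = e^{-i·0·3.0235}·d^3_{0,-2}(2.5128)·e^{-i·-2·2.4676}. Compute d first:
With c≡cos(β/2)=0.309242 and s≡sin(β/2)=0.950983, N=[6·6·1·120]^{1/2}=65.726707
k∈{0,1} keeps every argument non-negative
  k=0: (−1)^2·65.7267/(12)·0.3092^4·0.9510^2 = +0.045300
  k=1: (−1)^3·65.7267/(12)·0.3092^2·0.9510^4 = -0.428401
d^3_{0,-2}(2.5128) = +0.045300 -0.428401 = -0.383100
|D^3_{0,-2}|² = |d^3_{0,-2}(β)|² = (-0.383100)² = 0.146766 (the z-rotation phases have unit modulus)

P=0.1468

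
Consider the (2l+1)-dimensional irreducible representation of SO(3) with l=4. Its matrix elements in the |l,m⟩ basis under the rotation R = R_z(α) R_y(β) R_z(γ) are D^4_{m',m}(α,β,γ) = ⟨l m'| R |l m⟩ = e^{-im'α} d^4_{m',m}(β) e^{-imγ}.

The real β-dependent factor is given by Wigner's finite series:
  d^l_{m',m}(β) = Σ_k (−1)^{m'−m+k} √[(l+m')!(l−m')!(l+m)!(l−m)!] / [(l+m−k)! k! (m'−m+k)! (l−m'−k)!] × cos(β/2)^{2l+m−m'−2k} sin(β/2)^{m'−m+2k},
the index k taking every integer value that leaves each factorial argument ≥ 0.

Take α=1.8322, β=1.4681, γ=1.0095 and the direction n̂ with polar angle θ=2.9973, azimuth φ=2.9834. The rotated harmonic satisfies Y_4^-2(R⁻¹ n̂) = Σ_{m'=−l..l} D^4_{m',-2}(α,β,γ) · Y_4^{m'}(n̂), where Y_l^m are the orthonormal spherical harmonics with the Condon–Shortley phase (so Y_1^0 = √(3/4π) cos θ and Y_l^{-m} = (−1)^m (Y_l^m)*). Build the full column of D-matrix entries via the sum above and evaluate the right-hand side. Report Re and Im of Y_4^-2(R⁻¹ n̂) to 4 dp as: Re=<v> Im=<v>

Re=0.0605 Im=-0.3239

Need the full column D^4_{m',-2} for m'=−4..4 at α=1.8322, β=1.4681, γ=1.0095.
cos(β/2)=0.742467, sin(β/2)=0.669882
d^4_{-4,-2}: single k=2 term ⇒ +0.397778;  D = -0.396600+0.030590i
d^4_{-3,-2}: k∈[1..2] ⇒ +0.311749 -0.761321 = -0.449572;  D = -0.149240-0.424078i
d^4_{-2,-2}: k∈[0..2] ⇒ +0.092346 -0.902075 +0.917898 = +0.108170;  D = +0.089289-0.061058i
d^4_{-1,-2}: k∈[0..2] ⇒ -0.353490 +1.438761 -0.780799 = +0.304472;  D = -0.230978-0.198375i
d^4_{0,-2}: k∈[0..2] ⇒ +0.713153 -1.548079 +0.472570 = -0.362356;  D = +0.157026-0.326565i
d^4_{1,-2}: k∈[0..2] ⇒ -0.959174 +1.171198 -0.190679 = +0.021346;  D = +0.020974+0.003964i
d^4_{2,-2}: k∈[0..2] ⇒ +0.917898 -0.597759 +0.040550 = +0.360688;  D = -0.026884-0.359685i
d^4_{3,-2}: k∈[0..1] ⇒ -0.619740 +0.168163 = -0.451577;  D = +0.426324-0.148894i
d^4_{4,-2}: single k=0 term ⇒ +0.263587;  D = +0.148269+0.217932i
Y_4^{m'}(θ=2.9973,φ=2.9834) and Σ D·Y over m':
  (-0.3966+0.0306i)·(+0.0002+0.0001i)  (-0.1492-0.4241i)·(+0.0033+0.0017i)  (+0.0893-0.0611i)·(+0.0385+0.0126i)  (-0.2310-0.1984i)·(+0.2563+0.0409i)  (+0.1570-0.3266i)·(+0.7604+0.0000i)  (+0.0210+0.0040i)·(-0.2563+0.0409i)  (-0.0269-0.3597i)·(+0.0385-0.0126i)  (+0.4263-0.1489i)·(-0.0033+0.0017i)  (+0.1483+0.2179i)·(+0.0002-0.0001i)
Y_4^-2(R⁻¹ n̂) = +0.060475-0.323945i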